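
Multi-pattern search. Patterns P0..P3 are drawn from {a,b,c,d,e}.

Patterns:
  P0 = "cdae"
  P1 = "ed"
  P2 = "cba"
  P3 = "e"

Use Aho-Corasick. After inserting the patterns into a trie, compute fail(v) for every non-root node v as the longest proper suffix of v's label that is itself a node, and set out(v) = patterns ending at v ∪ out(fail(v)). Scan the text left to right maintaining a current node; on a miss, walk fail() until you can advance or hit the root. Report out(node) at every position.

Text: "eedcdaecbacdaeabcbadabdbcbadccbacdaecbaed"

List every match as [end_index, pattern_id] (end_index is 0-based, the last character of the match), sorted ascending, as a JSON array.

Build:
Trie nodes:
  n0 'ε': c→1 e→5
  n1 'c': b→7 d→2
  n2 'cd': a→3
  n3 'cda': e→4
  n4 'cdae': ·  [P0 ends]
  n5 'e': d→6  [P3 ends]
  n6 'ed': ·  [P1 ends]
  n7 'cb': a→8
  n8 'cba': ·  [P2 ends]

Failure links (BFS by depth):
  fail(1) 'c': from fail(0)=0 chase 'c': 0 ⇒ 0;  out=∅∪out(0)=∅
  fail(5) 'e': from fail(0)=0 chase 'e': 0 ⇒ 0;  out={3}∪out(0)={3}
  fail(2) 'cd': from fail(1)=0 chase 'd': 0 ⇒ 0;  out=∅∪out(0)=∅
  fail(6) 'ed': from fail(5)=0 chase 'd': 0 ⇒ 0;  out={1}∪out(0)={1}
  fail(7) 'cb': from fail(1)=0 chase 'b': 0 ⇒ 0;  out=∅∪out(0)=∅
  fail(3) 'cda': from fail(2)=0 chase 'a': 0 ⇒ 0;  out=∅∪out(0)=∅
  fail(8) 'cba': from fail(7)=0 chase 'a': 0 ⇒ 0;  out={2}∪out(0)={2}
  fail(4) 'cdae': from fail(3)=0 chase 'e': 0 ⇒ 5;  out={0}∪out(5)={0,3}

Text stream:
[0] read 'e'  n0⇒n5  emit P3@[0:0]
[1] read 'e'  n5⇒n5 ·f  emit P3@[1:1]
[2] read 'd'  n5⇒n6  emit P1@[1:2]
[3] read 'c'  n6⇒n1 ·f
[4] read 'd'  n1⇒n2
[5] read 'a'  n2⇒n3
[6] read 'e'  n3⇒n4  emit P0@[3:6],P3@[6:6]
[7] read 'c'  n4⇒n1 ·f
[8] read 'b'  n1⇒n7
[9] read 'a'  n7⇒n8  emit P2@[7:9]
[10] read 'c'  n8⇒n1 ·f
[11] read 'd'  n1⇒n2
[12] read 'a'  n2⇒n3
[13] read 'e'  n3⇒n4  emit P0@[10:13],P3@[13:13]
[14] read 'a'  n4⇒n0 ·f
[15] read 'b'  n0⇒n0
[16] read 'c'  n0⇒n1
[17] read 'b'  n1⇒n7
[18] read 'a'  n7⇒n8  emit P2@[16:18]
[19] read 'd'  n8⇒n0 ·f
[20] read 'a'  n0⇒n0
[21] read 'b'  n0⇒n0
[22] read 'd'  n0⇒n0
[23] read 'b'  n0⇒n0
[24] read 'c'  n0⇒n1
[25] read 'b'  n1⇒n7
[26] read 'a'  n7⇒n8  emit P2@[24:26]
[27] read 'd'  n8⇒n0 ·f
[28] read 'c'  n0⇒n1
[29] read 'c'  n1⇒n1 ·f
[30] read 'b'  n1⇒n7
[31] read 'a'  n7⇒n8  emit P2@[29:31]
[32] read 'c'  n8⇒n1 ·f
[33] read 'd'  n1⇒n2
[34] read 'a'  n2⇒n3
[35] read 'e'  n3⇒n4  emit P0@[32:35],P3@[35:35]
[36] read 'c'  n4⇒n1 ·f
[37] read 'b'  n1⇒n7
[38] read 'a'  n7⇒n8  emit P2@[36:38]
[39] read 'e'  n8⇒n5 ·f  emit P3@[39:39]
[40] read 'd'  n5⇒n6  emit P1@[39:40]

All matches (sorted): [[0,3],[1,3],[2,1],[6,0],[6,3],[9,2],[13,0],[13,3],[18,2],[26,2],[31,2],[35,0],[35,3],[38,2],[39,3],[40,1]]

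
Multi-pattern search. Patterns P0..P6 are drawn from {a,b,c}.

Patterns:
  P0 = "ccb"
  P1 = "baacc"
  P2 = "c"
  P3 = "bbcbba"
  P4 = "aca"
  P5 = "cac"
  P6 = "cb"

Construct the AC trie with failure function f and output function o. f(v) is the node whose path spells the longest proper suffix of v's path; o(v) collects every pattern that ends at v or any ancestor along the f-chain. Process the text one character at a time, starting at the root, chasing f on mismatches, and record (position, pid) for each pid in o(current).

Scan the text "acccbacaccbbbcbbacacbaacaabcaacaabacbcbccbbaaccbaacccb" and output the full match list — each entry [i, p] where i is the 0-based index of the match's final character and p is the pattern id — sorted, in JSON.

Construct AC machine:
Trie (insert patterns):
  n0 'ε': a→14 b→4 c→1
  n1 'c': a→17 b→19 c→2  [P2 ends]
  n2 'cc': b→3
  n3 'ccb': ·  [P0 ends]
  n4 'b': a→5 b→9
  n5 'ba': a→6
  n6 'baa': c→7
  n7 'baac': c→8
  n8 'baacc': ·  [P1 ends]
  n9 'bb': c→10
  n10 'bbc': b→11
  n11 'bbcb': b→12
  n12 'bbcbb': a→13
  n13 'bbcbba': ·  [P3 ends]
  n14 'a': c→15
  n15 'ac': a→16
  n16 'aca': ·  [P4 ends]
  n17 'ca': c→18
  n18 'cac': ·  [P5 ends]
  n19 'cb': ·  [P6 ends]

Failure links (BFS by depth):
  n1('c'): parent n0 fail=0; on 'c' 0 → fail=0;  out {2}∪∅={2}
  n4('b'): parent n0 fail=0; on 'b' 0 → fail=0;  out ∅∪∅=∅
  n14('a'): parent n0 fail=0; on 'a' 0 → fail=0;  out ∅∪∅=∅
  n2('cc'): parent n1 fail=0; on 'c' 0 → fail=1;  out ∅∪{2}={2}
  n5('ba'): parent n4 fail=0; on 'a' 0 → fail=14;  out ∅∪∅=∅
  n9('bb'): parent n4 fail=0; on 'b' 0 → fail=4;  out ∅∪∅=∅
  n15('ac'): parent n14 fail=0; on 'c' 0 → fail=1;  out ∅∪{2}={2}
  n17('ca'): parent n1 fail=0; on 'a' 0 → fail=14;  out ∅∪∅=∅
  n19('cb'): parent n1 fail=0; on 'b' 0 → fail=4;  out {6}∪∅={6}
  n3('ccb'): parent n2 fail=1; on 'b' 1 → fail=19;  out {0}∪{6}={0,6}
  n6('baa'): parent n5 fail=14; on 'a' 14→0 → fail=14;  out ∅∪∅=∅
  n10('bbc'): parent n9 fail=4; on 'c' 4→0 → fail=1;  out ∅∪{2}={2}
  n16('aca'): parent n15 fail=1; on 'a' 1 → fail=17;  out {4}∪∅={4}
  n18('cac'): parent n17 fail=14; on 'c' 14 → fail=15;  out {5}∪{2}={2,5}
  n7('baac'): parent n6 fail=14; on 'c' 14 → fail=15;  out ∅∪{2}={2}
  n11('bbcb'): parent n10 fail=1; on 'b' 1 → fail=19;  out ∅∪{6}={6}
  n8('baacc'): parent n7 fail=15; on 'c' 15→1 → fail=2;  out {1}∪{2}={1,2}
  n12('bbcbb'): parent n11 fail=19; on 'b' 19→4 → fail=9;  out ∅∪∅=∅
  n13('bbcbba'): parent n12 fail=9; on 'a' 9→4 → fail=5;  out {3}∪∅={3}

Scan:
pos 0 'a': at 14
pos 1 'c': at 15  → match P2@[1:1]
pos 2 'c': at 2 (fail-walked)  → match P2@[2:2]
pos 3 'c': at 2 (fail-walked)  → match P2@[3:3]
pos 4 'b': at 3  → match P0@[2:4],P6@[3:4]
pos 5 'a': at 5 (fail-walked)
pos 6 'c': at 15 (fail-walked)  → match P2@[6:6]
pos 7 'a': at 16  → match P4@[5:7]
pos 8 'c': at 18 (fail-walked)  → match P2@[8:8],P5@[6:8]
pos 9 'c': at 2 (fail-walked)  → match P2@[9:9]
pos 10 'b': at 3  → match P0@[8:10],P6@[9:10]
pos 11 'b': at 9 (fail-walked)
pos 12 'b': at 9 (fail-walked)
pos 13 'c': at 10  → match P2@[13:13]
pos 14 'b': at 11  → match P6@[13:14]
pos 15 'b': at 12
pos 16 'a': at 13  → match P3@[11:16]
pos 17 'c': at 15 (fail-walked)  → match P2@[17:17]
pos 18 'a': at 16  → match P4@[16:18]
pos 19 'c': at 18 (fail-walked)  → match P2@[19:19],P5@[17:19]
pos 20 'b': at 19 (fail-walked)  → match P6@[19:20]
pos 21 'a': at 5 (fail-walked)
pos 22 'a': at 6
pos 23 'c': at 7  → match P2@[23:23]
pos 24 'a': at 16 (fail-walked)  → match P4@[22:24]
pos 25 'a': at 14 (fail-walked)
pos 26 'b': at 4 (fail-walked)
pos 27 'c': at 1 (fail-walked)  → match P2@[27:27]
pos 28 'a': at 17
pos 29 'a': at 14 (fail-walked)
pos 30 'c': at 15  → match P2@[30:30]
pos 31 'a': at 16  → match P4@[29:31]
pos 32 'a': at 14 (fail-walked)
pos 33 'b': at 4 (fail-walked)
pos 34 'a': at 5
pos 35 'c': at 15 (fail-walked)  → match P2@[35:35]
pos 36 'b': at 19 (fail-walked)  → match P6@[35:36]
pos 37 'c': at 1 (fail-walked)  → match P2@[37:37]
pos 38 'b': at 19  → match P6@[37:38]
pos 39 'c': at 1 (fail-walked)  → match P2@[39:39]
pos 40 'c': at 2  → match P2@[40:40]
pos 41 'b': at 3  → match P0@[39:41],P6@[40:41]
pos 42 'b': at 9 (fail-walked)
pos 43 'a': at 5 (fail-walked)
pos 44 'a': at 6
pos 45 'c': at 7  → match P2@[45:45]
pos 46 'c': at 8  → match P1@[42:46],P2@[46:46]
pos 47 'b': at 3 (fail-walked)  → match P0@[45:47],P6@[46:47]
pos 48 'a': at 5 (fail-walked)
pos 49 'a': at 6
pos 50 'c': at 7  → match P2@[50:50]
pos 51 'c': at 8  → match P1@[47:51],P2@[51:51]
pos 52 'c': at 2 (fail-walked)  → match P2@[52:52]
pos 53 'b': at 3  → match P0@[51:53],P6@[52:53]

Matches: [[1,2],[2,2],[3,2],[4,0],[4,6],[6,2],[7,4],[8,2],[8,5],[9,2],[10,0],[10,6],[13,2],[14,6],[16,3],[17,2],[18,4],[19,2],[19,5],[20,6],[23,2],[24,4],[27,2],[30,2],[31,4],[35,2],[36,6],[37,2],[38,6],[39,2],[40,2],[41,0],[41,6],[45,2],[46,1],[46,2],[47,0],[47,6],[50,2],[51,1],[51,2],[52,2],[53,0],[53,6]]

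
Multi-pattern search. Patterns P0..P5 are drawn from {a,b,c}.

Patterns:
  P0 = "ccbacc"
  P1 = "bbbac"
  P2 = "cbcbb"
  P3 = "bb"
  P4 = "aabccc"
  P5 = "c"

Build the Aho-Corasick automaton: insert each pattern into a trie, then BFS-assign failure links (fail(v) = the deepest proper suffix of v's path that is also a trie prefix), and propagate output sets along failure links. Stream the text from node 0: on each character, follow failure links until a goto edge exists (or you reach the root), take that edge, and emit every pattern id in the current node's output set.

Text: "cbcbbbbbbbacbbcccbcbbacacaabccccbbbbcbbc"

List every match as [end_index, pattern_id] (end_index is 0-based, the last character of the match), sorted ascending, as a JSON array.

Construct AC machine:
Trie nodes:
  0='ε' goto a→16 b→7 c→1
  1='c' goto b→12 c→2  [P5 ends]
  2='cc' goto b→3
  3='ccb' goto a→4
  4='ccba' goto c→5
  5='ccbac' goto c→6
  6='ccbacc' goto ·  [P0 ends]
  7='b' goto b→8
  8='bb' goto b→9  [P3 ends]
  9='bbb' goto a→10
  10='bbba' goto c→11
  11='bbbac' goto ·  [P1 ends]
  12='cb' goto c→13
  13='cbc' goto b→14
  14='cbcb' goto b→15
  15='cbcbb' goto ·  [P2 ends]
  16='a' goto a→17
  17='aa' goto b→18
  18='aab' goto c→19
  19='aabc' goto c→20
  20='aabcc' goto c→21
  21='aabccc' goto ·  [P4 ends]

BFS fail/out derivation:
  fail(1) 'c': from fail(0)=0 chase 'c': 0 ⇒ 0;  out={5}∪out(0)={5}
  fail(7) 'b': from fail(0)=0 chase 'b': 0 ⇒ 0;  out=∅∪out(0)=∅
  fail(16) 'a': from fail(0)=0 chase 'a': 0 ⇒ 0;  out=∅∪out(0)=∅
  fail(2) 'cc': from fail(1)=0 chase 'c': 0 ⇒ 1;  out=∅∪out(1)={5}
  fail(8) 'bb': from fail(7)=0 chase 'b': 0 ⇒ 7;  out={3}∪out(7)={3}
  fail(12) 'cb': from fail(1)=0 chase 'b': 0 ⇒ 7;  out=∅∪out(7)=∅
  fail(17) 'aa': from fail(16)=0 chase 'a': 0 ⇒ 16;  out=∅∪out(16)=∅
  fail(3) 'ccb': from fail(2)=1 chase 'b': 1 ⇒ 12;  out=∅∪out(12)=∅
  fail(9) 'bbb': from fail(8)=7 chase 'b': 7 ⇒ 8;  out=∅∪out(8)={3}
  fail(13) 'cbc': from fail(12)=7 chase 'c': 7→0 ⇒ 1;  out=∅∪out(1)={5}
  fail(18) 'aab': from fail(17)=16 chase 'b': 16→0 ⇒ 7;  out=∅∪out(7)=∅
  fail(4) 'ccba': from fail(3)=12 chase 'a': 12→7→0 ⇒ 16;  out=∅∪out(16)=∅
  fail(10) 'bbba': from fail(9)=8 chase 'a': 8→7→0 ⇒ 16;  out=∅∪out(16)=∅
  fail(14) 'cbcb': from fail(13)=1 chase 'b': 1 ⇒ 12;  out=∅∪out(12)=∅
  fail(19) 'aabc': from fail(18)=7 chase 'c': 7→0 ⇒ 1;  out=∅∪out(1)={5}
  fail(5) 'ccbac': from fail(4)=16 chase 'c': 16→0 ⇒ 1;  out=∅∪out(1)={5}
  fail(11) 'bbbac': from fail(10)=16 chase 'c': 16→0 ⇒ 1;  out={1}∪out(1)={1,5}
  fail(15) 'cbcbb': from fail(14)=12 chase 'b': 12→7 ⇒ 8;  out={2}∪out(8)={2,3}
  fail(20) 'aabcc': from fail(19)=1 chase 'c': 1 ⇒ 2;  out=∅∪out(2)={5}
  fail(6) 'ccbacc': from fail(5)=1 chase 'c': 1 ⇒ 2;  out={0}∪out(2)={0,5}
  fail(21) 'aabccc': from fail(20)=2 chase 'c': 2→1 ⇒ 2;  out={4}∪out(2)={4,5}

Run:
pos 0 'c': at 1  → match P5@[0:0]
pos 1 'b': at 12
pos 2 'c': at 13  → match P5@[2:2]
pos 3 'b': at 14
pos 4 'b': at 15  → match P2@[0:4],P3@[3:4]
pos 5 'b': at 9 (via fail)  → match P3@[4:5]
pos 6 'b': at 9 (via fail)  → match P3@[5:6]
pos 7 'b': at 9 (via fail)  → match P3@[6:7]
pos 8 'b': at 9 (via fail)  → match P3@[7:8]
pos 9 'b': at 9 (via fail)  → match P3@[8:9]
pos 10 'a': at 10
pos 11 'c': at 11  → match P1@[7:11],P5@[11:11]
pos 12 'b': at 12 (via fail)
pos 13 'b': at 8 (via fail)  → match P3@[12:13]
pos 14 'c': at 1 (via fail)  → match P5@[14:14]
pos 15 'c': at 2  → match P5@[15:15]
pos 16 'c': at 2 (via fail)  → match P5@[16:16]
pos 17 'b': at 3
pos 18 'c': at 13 (via fail)  → match P5@[18:18]
pos 19 'b': at 14
pos 20 'b': at 15  → match P2@[16:20],P3@[19:20]
pos 21 'a': at 16 (via fail)
pos 22 'c': at 1 (via fail)  → match P5@[22:22]
pos 23 'a': at 16 (via fail)
pos 24 'c': at 1 (via fail)  → match P5@[24:24]
pos 25 'a': at 16 (via fail)
pos 26 'a': at 17
pos 27 'b': at 18
pos 28 'c': at 19  → match P5@[28:28]
pos 29 'c': at 20  → match P5@[29:29]
pos 30 'c': at 21  → match P4@[25:30],P5@[30:30]
pos 31 'c': at 2 (via fail)  → match P5@[31:31]
pos 32 'b': at 3
pos 33 'b': at 8 (via fail)  → match P3@[32:33]
pos 34 'b': at 9  → match P3@[33:34]
pos 35 'b': at 9 (via fail)  → match P3@[34:35]
pos 36 'c': at 1 (via fail)  → match P5@[36:36]
pos 37 'b': at 12
pos 38 'b': at 8 (via fail)  → match P3@[37:38]
pos 39 'c': at 1 (via fail)  → match P5@[39:39]

Result: [[0,5],[2,5],[4,2],[4,3],[5,3],[6,3],[7,3],[8,3],[9,3],[11,1],[11,5],[13,3],[14,5],[15,5],[16,5],[18,5],[20,2],[20,3],[22,5],[24,5],[28,5],[29,5],[30,4],[30,5],[31,5],[33,3],[34,3],[35,3],[36,5],[38,3],[39,5]]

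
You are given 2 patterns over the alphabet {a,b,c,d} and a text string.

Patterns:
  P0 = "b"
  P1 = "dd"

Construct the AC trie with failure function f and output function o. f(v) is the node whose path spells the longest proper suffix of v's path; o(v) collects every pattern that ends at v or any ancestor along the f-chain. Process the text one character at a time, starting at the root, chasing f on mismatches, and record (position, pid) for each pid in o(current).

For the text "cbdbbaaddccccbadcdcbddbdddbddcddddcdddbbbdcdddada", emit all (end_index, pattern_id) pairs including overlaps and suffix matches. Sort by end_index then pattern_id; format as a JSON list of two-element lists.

Build automaton:
Trie (insert patterns):
  n0 'ε': b→1 d→2
  n1 'b': ·  ←P0
  n2 'd': d→3
  n3 'dd': ·  ←P1

Failure links (BFS by depth):
  fail(1) 'b': from fail(0)=0 chase 'b': 0 ⇒ 0;  out={0}∪out(0)={0}
  fail(2) 'd': from fail(0)=0 chase 'd': 0 ⇒ 0;  out=∅∪out(0)=∅
  fail(3) 'dd': from fail(2)=0 chase 'd': 0 ⇒ 2;  out={1}∪out(2)={1}

Scan:
pos 0 'c': at 0
pos 1 'b': at 1  emit P0@[1:1]
pos 2 'd': at 2 ·f
pos 3 'b': at 1 ·f  emit P0@[3:3]
pos 4 'b': at 1 ·f  emit P0@[4:4]
pos 5 'a': at 0 ·f
pos 6 'a': at 0
pos 7 'd': at 2
pos 8 'd': at 3  emit P1@[7:8]
pos 9 'c': at 0 ·f
pos 10 'c': at 0
pos 11 'c': at 0
pos 12 'c': at 0
pos 13 'b': at 1  emit P0@[13:13]
pos 14 'a': at 0 ·f
pos 15 'd': at 2
pos 16 'c': at 0 ·f
pos 17 'd': at 2
pos 18 'c': at 0 ·f
pos 19 'b': at 1  emit P0@[19:19]
pos 20 'd': at 2 ·f
pos 21 'd': at 3  emit P1@[20:21]
pos 22 'b': at 1 ·f  emit P0@[22:22]
pos 23 'd': at 2 ·f
pos 24 'd': at 3  emit P1@[23:24]
pos 25 'd': at 3 ·f  emit P1@[24:25]
pos 26 'b': at 1 ·f  emit P0@[26:26]
pos 27 'd': at 2 ·f
pos 28 'd': at 3  emit P1@[27:28]
pos 29 'c': at 0 ·f
pos 30 'd': at 2
pos 31 'd': at 3  emit P1@[30:31]
pos 32 'd': at 3 ·f  emit P1@[31:32]
pos 33 'd': at 3 ·f  emit P1@[32:33]
pos 34 'c': at 0 ·f
pos 35 'd': at 2
pos 36 'd': at 3  emit P1@[35:36]
pos 37 'd': at 3 ·f  emit P1@[36:37]
pos 38 'b': at 1 ·f  emit P0@[38:38]
pos 39 'b': at 1 ·f  emit P0@[39:39]
pos 40 'b': at 1 ·f  emit P0@[40:40]
pos 41 'd': at 2 ·f
pos 42 'c': at 0 ·f
pos 43 'd': at 2
pos 44 'd': at 3  emit P1@[43:44]
pos 45 'd': at 3 ·f  emit P1@[44:45]
pos 46 'a': at 0 ·f
pos 47 'd': at 2
pos 48 'a': at 0 ·f

Matches: [[1,0],[3,0],[4,0],[8,1],[13,0],[19,0],[21,1],[22,0],[24,1],[25,1],[26,0],[28,1],[31,1],[32,1],[33,1],[36,1],[37,1],[38,0],[39,0],[40,0],[44,1],[45,1]]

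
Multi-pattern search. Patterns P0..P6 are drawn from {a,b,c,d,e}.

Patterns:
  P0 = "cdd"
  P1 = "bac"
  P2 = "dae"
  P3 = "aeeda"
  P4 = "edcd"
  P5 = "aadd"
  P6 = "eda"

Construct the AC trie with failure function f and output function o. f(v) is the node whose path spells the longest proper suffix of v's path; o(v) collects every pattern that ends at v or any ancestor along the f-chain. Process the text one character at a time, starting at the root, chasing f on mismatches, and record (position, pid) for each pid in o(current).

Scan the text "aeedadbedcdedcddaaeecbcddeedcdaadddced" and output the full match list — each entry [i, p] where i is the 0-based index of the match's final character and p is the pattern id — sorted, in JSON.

Build automaton:
Trie nodes:
  0='ε' goto a→10 b→4 c→1 d→7 e→15
  1='c' goto d→2
  2='cd' goto d→3
  3='cdd' goto ·  [P0 ends]
  4='b' goto a→5
  5='ba' goto c→6
  6='bac' goto ·  [P1 ends]
  7='d' goto a→8
  8='da' goto e→9
  9='dae' goto ·  [P2 ends]
  10='a' goto a→19 e→11
  11='ae' goto e→12
  12='aee' goto d→13
  13='aeed' goto a→14
  14='aeeda' goto ·  [P3 ends]
  15='e' goto d→16
  16='ed' goto a→22 c→17
  17='edc' goto d→18
  18='edcd' goto ·  [P4 ends]
  19='aa' goto d→20
  20='aad' goto d→21
  21='aadd' goto ·  [P5 ends]
  22='eda' goto ·  [P6 ends]

Failure links (BFS by depth):
  fail(1) 'c': from fail(0)=0 chase 'c': 0 ⇒ 0;  out=∅∪out(0)=∅
  fail(4) 'b': from fail(0)=0 chase 'b': 0 ⇒ 0;  out=∅∪out(0)=∅
  fail(7) 'd': from fail(0)=0 chase 'd': 0 ⇒ 0;  out=∅∪out(0)=∅
  fail(10) 'a': from fail(0)=0 chase 'a': 0 ⇒ 0;  out=∅∪out(0)=∅
  fail(15) 'e': from fail(0)=0 chase 'e': 0 ⇒ 0;  out=∅∪out(0)=∅
  fail(2) 'cd': from fail(1)=0 chase 'd': 0 ⇒ 7;  out=∅∪out(7)=∅
  fail(5) 'ba': from fail(4)=0 chase 'a': 0 ⇒ 10;  out=∅∪out(10)=∅
  fail(8) 'da': from fail(7)=0 chase 'a': 0 ⇒ 10;  out=∅∪out(10)=∅
  fail(11) 'ae': from fail(10)=0 chase 'e': 0 ⇒ 15;  out=∅∪out(15)=∅
  fail(16) 'ed': from fail(15)=0 chase 'd': 0 ⇒ 7;  out=∅∪out(7)=∅
  fail(19) 'aa': from fail(10)=0 chase 'a': 0 ⇒ 10;  out=∅∪out(10)=∅
  fail(3) 'cdd': from fail(2)=7 chase 'd': 7→0 ⇒ 7;  out={0}∪out(7)={0}
  fail(6) 'bac': from fail(5)=10 chase 'c': 10→0 ⇒ 1;  out={1}∪out(1)={1}
  fail(9) 'dae': from fail(8)=10 chase 'e': 10 ⇒ 11;  out={2}∪out(11)={2}
  fail(12) 'aee': from fail(11)=15 chase 'e': 15→0 ⇒ 15;  out=∅∪out(15)=∅
  fail(17) 'edc': from fail(16)=7 chase 'c': 7→0 ⇒ 1;  out=∅∪out(1)=∅
  fail(20) 'aad': from fail(19)=10 chase 'd': 10→0 ⇒ 7;  out=∅∪out(7)=∅
  fail(22) 'eda': from fail(16)=7 chase 'a': 7 ⇒ 8;  out={6}∪out(8)={6}
  fail(13) 'aeed': from fail(12)=15 chase 'd': 15 ⇒ 16;  out=∅∪out(16)=∅
  fail(18) 'edcd': from fail(17)=1 chase 'd': 1 ⇒ 2;  out={4}∪out(2)={4}
  fail(21) 'aadd': from fail(20)=7 chase 'd': 7→0 ⇒ 7;  out={5}∪out(7)={5}
  fail(14) 'aeeda': from fail(13)=16 chase 'a': 16 ⇒ 22;  out={3}∪out(22)={3,6}

Scan:
[0] read 'a'  n0⇒n10
[1] read 'e'  n10⇒n11
[2] read 'e'  n11⇒n12
[3] read 'd'  n12⇒n13
[4] read 'a'  n13⇒n14  emit P3@[0:4],P6@[2:4]
[5] read 'd'  n14⇒n7 (fail-walked)
[6] read 'b'  n7⇒n4 (fail-walked)
[7] read 'e'  n4⇒n15 (fail-walked)
[8] read 'd'  n15⇒n16
[9] read 'c'  n16⇒n17
[10] read 'd'  n17⇒n18  emit P4@[7:10]
[11] read 'e'  n18⇒n15 (fail-walked)
[12] read 'd'  n15⇒n16
[13] read 'c'  n16⇒n17
[14] read 'd'  n17⇒n18  emit P4@[11:14]
[15] read 'd'  n18⇒n3 (fail-walked)  emit P0@[13:15]
[16] read 'a'  n3⇒n8 (fail-walked)
[17] read 'a'  n8⇒n19 (fail-walked)
[18] read 'e'  n19⇒n11 (fail-walked)
[19] read 'e'  n11⇒n12
[20] read 'c'  n12⇒n1 (fail-walked)
[21] read 'b'  n1⇒n4 (fail-walked)
[22] read 'c'  n4⇒n1 (fail-walked)
[23] read 'd'  n1⇒n2
[24] read 'd'  n2⇒n3  emit P0@[22:24]
[25] read 'e'  n3⇒n15 (fail-walked)
[26] read 'e'  n15⇒n15 (fail-walked)
[27] read 'd'  n15⇒n16
[28] read 'c'  n16⇒n17
[29] read 'd'  n17⇒n18  emit P4@[26:29]
[30] read 'a'  n18⇒n8 (fail-walked)
[31] read 'a'  n8⇒n19 (fail-walked)
[32] read 'd'  n19⇒n20
[33] read 'd'  n20⇒n21  emit P5@[30:33]
[34] read 'd'  n21⇒n7 (fail-walked)
[35] read 'c'  n7⇒n1 (fail-walked)
[36] read 'e'  n1⇒n15 (fail-walked)
[37] read 'd'  n15⇒n16

Result: [[4,3],[4,6],[10,4],[14,4],[15,0],[24,0],[29,4],[33,5]]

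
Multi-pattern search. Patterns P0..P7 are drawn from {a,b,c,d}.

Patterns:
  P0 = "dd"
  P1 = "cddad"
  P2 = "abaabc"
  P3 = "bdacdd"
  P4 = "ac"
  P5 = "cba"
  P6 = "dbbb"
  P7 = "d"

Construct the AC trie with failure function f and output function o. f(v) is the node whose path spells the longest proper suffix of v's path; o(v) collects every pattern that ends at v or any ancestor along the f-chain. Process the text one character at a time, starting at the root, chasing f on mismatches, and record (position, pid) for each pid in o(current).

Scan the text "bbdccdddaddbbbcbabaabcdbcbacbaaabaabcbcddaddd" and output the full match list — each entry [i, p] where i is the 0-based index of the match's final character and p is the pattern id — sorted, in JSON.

Build automaton:
Trie nodes:
  n0 'ε': a→8 b→14 c→3 d→1
  n1 'd': b→23 d→2  [P7 ends]
  n2 'dd': ·  [P0 ends]
  n3 'c': b→21 d→4
  n4 'cd': d→5
  n5 'cdd': a→6
  n6 'cdda': d→7
  n7 'cddad': ·  [P1 ends]
  n8 'a': b→9 c→20
  n9 'ab': a→10
  n10 'aba': a→11
  n11 'abaa': b→12
  n12 'abaab': c→13
  n13 'abaabc': ·  [P2 ends]
  n14 'b': d→15
  n15 'bd': a→16
  n16 'bda': c→17
  n17 'bdac': d→18
  n18 'bdacd': d→19
  n19 'bdacdd': ·  [P3 ends]
  n20 'ac': ·  [P4 ends]
  n21 'cb': a→22
  n22 'cba': ·  [P5 ends]
  n23 'db': b→24
  n24 'dbb': b→25
  n25 'dbbb': ·  [P6 ends]

BFS fail/out derivation:
  fail(1) 'd': from fail(0)=0 chase 'd': 0 ⇒ 0;  out={7}∪out(0)={7}
  fail(3) 'c': from fail(0)=0 chase 'c': 0 ⇒ 0;  out=∅∪out(0)=∅
  fail(8) 'a': from fail(0)=0 chase 'a': 0 ⇒ 0;  out=∅∪out(0)=∅
  fail(14) 'b': from fail(0)=0 chase 'b': 0 ⇒ 0;  out=∅∪out(0)=∅
  fail(2) 'dd': from fail(1)=0 chase 'd': 0 ⇒ 1;  out={0}∪out(1)={0,7}
  fail(4) 'cd': from fail(3)=0 chase 'd': 0 ⇒ 1;  out=∅∪out(1)={7}
  fail(9) 'ab': from fail(8)=0 chase 'b': 0 ⇒ 14;  out=∅∪out(14)=∅
  fail(15) 'bd': from fail(14)=0 chase 'd': 0 ⇒ 1;  out=∅∪out(1)={7}
  fail(20) 'ac': from fail(8)=0 chase 'c': 0 ⇒ 3;  out={4}∪out(3)={4}
  fail(21) 'cb': from fail(3)=0 chase 'b': 0 ⇒ 14;  out=∅∪out(14)=∅
  fail(23) 'db': from fail(1)=0 chase 'b': 0 ⇒ 14;  out=∅∪out(14)=∅
  fail(5) 'cdd': from fail(4)=1 chase 'd': 1 ⇒ 2;  out=∅∪out(2)={0,7}
  fail(10) 'aba': from fail(9)=14 chase 'a': 14→0 ⇒ 8;  out=∅∪out(8)=∅
  fail(16) 'bda': from fail(15)=1 chase 'a': 1→0 ⇒ 8;  out=∅∪out(8)=∅
  fail(22) 'cba': from fail(21)=14 chase 'a': 14→0 ⇒ 8;  out={5}∪out(8)={5}
  fail(24) 'dbb': from fail(23)=14 chase 'b': 14→0 ⇒ 14;  out=∅∪out(14)=∅
  fail(6) 'cdda': from fail(5)=2 chase 'a': 2→1→0 ⇒ 8;  out=∅∪out(8)=∅
  fail(11) 'abaa': from fail(10)=8 chase 'a': 8→0 ⇒ 8;  out=∅∪out(8)=∅
  fail(17) 'bdac': from fail(16)=8 chase 'c': 8 ⇒ 20;  out=∅∪out(20)={4}
  fail(25) 'dbbb': from fail(24)=14 chase 'b': 14→0 ⇒ 14;  out={6}∪out(14)={6}
  fail(7) 'cddad': from fail(6)=8 chase 'd': 8→0 ⇒ 1;  out={1}∪out(1)={1,7}
  fail(12) 'abaab': from fail(11)=8 chase 'b': 8 ⇒ 9;  out=∅∪out(9)=∅
  fail(18) 'bdacd': from fail(17)=20 chase 'd': 20→3 ⇒ 4;  out=∅∪out(4)={7}
  fail(13) 'abaabc': from fail(12)=9 chase 'c': 9→14→0 ⇒ 3;  out={2}∪out(3)={2}
  fail(19) 'bdacdd': from fail(18)=4 chase 'd': 4 ⇒ 5;  out={3}∪out(5)={0,3,7}

Text stream:
i=0 'b': node 0→14
i=1 'b': node 14→14 (fail-walked)
i=2 'd': node 14→15  → match P7@[2:2]
i=3 'c': node 15→3 (fail-walked)
i=4 'c': node 3→3 (fail-walked)
i=5 'd': node 3→4  → match P7@[5:5]
i=6 'd': node 4→5  → match P0@[5:6],P7@[6:6]
i=7 'd': node 5→2 (fail-walked)  → match P0@[6:7],P7@[7:7]
i=8 'a': node 2→8 (fail-walked)
i=9 'd': node 8→1 (fail-walked)  → match P7@[9:9]
i=10 'd': node 1→2  → match P0@[9:10],P7@[10:10]
i=11 'b': node 2→23 (fail-walked)
i=12 'b': node 23→24
i=13 'b': node 24→25  → match P6@[10:13]
i=14 'c': node 25→3 (fail-walked)
i=15 'b': node 3→21
i=16 'a': node 21→22  → match P5@[14:16]
i=17 'b': node 22→9 (fail-walked)
i=18 'a': node 9→10
i=19 'a': node 10→11
i=20 'b': node 11→12
i=21 'c': node 12→13  → match P2@[16:21]
i=22 'd': node 13→4 (fail-walked)  → match P7@[22:22]
i=23 'b': node 4→23 (fail-walked)
i=24 'c': node 23→3 (fail-walked)
i=25 'b': node 3→21
i=26 'a': node 21→22  → match P5@[24:26]
i=27 'c': node 22→20 (fail-walked)  → match P4@[26:27]
i=28 'b': node 20→21 (fail-walked)
i=29 'a': node 21→22  → match P5@[27:29]
i=30 'a': node 22→8 (fail-walked)
i=31 'a': node 8→8 (fail-walked)
i=32 'b': node 8→9
i=33 'a': node 9→10
i=34 'a': node 10→11
i=35 'b': node 11→12
i=36 'c': node 12→13  → match P2@[31:36]
i=37 'b': node 13→21 (fail-walked)
i=38 'c': node 21→3 (fail-walked)
i=39 'd': node 3→4  → match P7@[39:39]
i=40 'd': node 4→5  → match P0@[39:40],P7@[40:40]
i=41 'a': node 5→6
i=42 'd': node 6→7  → match P1@[38:42],P7@[42:42]
i=43 'd': node 7→2 (fail-walked)  → match P0@[42:43],P7@[43:43]
i=44 'd': node 2→2 (fail-walked)  → match P0@[43:44],P7@[44:44]

All matches (sorted): [[2,7],[5,7],[6,0],[6,7],[7,0],[7,7],[9,7],[10,0],[10,7],[13,6],[16,5],[21,2],[22,7],[26,5],[27,4],[29,5],[36,2],[39,7],[40,0],[40,7],[42,1],[42,7],[43,0],[43,7],[44,0],[44,7]]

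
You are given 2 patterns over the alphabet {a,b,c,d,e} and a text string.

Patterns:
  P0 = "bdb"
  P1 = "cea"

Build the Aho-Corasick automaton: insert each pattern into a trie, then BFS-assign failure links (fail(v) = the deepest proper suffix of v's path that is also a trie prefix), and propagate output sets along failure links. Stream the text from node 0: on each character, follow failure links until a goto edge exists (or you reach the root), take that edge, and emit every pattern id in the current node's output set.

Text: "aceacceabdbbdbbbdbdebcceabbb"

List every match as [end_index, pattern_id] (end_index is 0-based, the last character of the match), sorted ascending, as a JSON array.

Build:
Trie nodes:
  0='ε' goto b→1 c→4
  1='b' goto d→2
  2='bd' goto b→3
  3='bdb' goto ·  [P0 ends]
  4='c' goto e→5
  5='ce' goto a→6
  6='cea' goto ·  [P1 ends]

Failure links (BFS by depth):
  n1('b'): parent n0 fail=0; on 'b' 0 → fail=0;  out ∅∪∅=∅
  n4('c'): parent n0 fail=0; on 'c' 0 → fail=0;  out ∅∪∅=∅
  n2('bd'): parent n1 fail=0; on 'd' 0 → fail=0;  out ∅∪∅=∅
  n5('ce'): parent n4 fail=0; on 'e' 0 → fail=0;  out ∅∪∅=∅
  n3('bdb'): parent n2 fail=0; on 'b' 0 → fail=1;  out {0}∪∅={0}
  n6('cea'): parent n5 fail=0; on 'a' 0 → fail=0;  out {1}∪∅={1}

Run:
pos 0 'a': at 0
pos 1 'c': at 4
pos 2 'e': at 5
pos 3 'a': at 6  ** P1@[1:3]
pos 4 'c': at 4 (fail-walked)
pos 5 'c': at 4 (fail-walked)
pos 6 'e': at 5
pos 7 'a': at 6  ** P1@[5:7]
pos 8 'b': at 1 (fail-walked)
pos 9 'd': at 2
pos 10 'b': at 3  ** P0@[8:10]
pos 11 'b': at 1 (fail-walked)
pos 12 'd': at 2
pos 13 'b': at 3  ** P0@[11:13]
pos 14 'b': at 1 (fail-walked)
pos 15 'b': at 1 (fail-walked)
pos 16 'd': at 2
pos 17 'b': at 3  ** P0@[15:17]
pos 18 'd': at 2 (fail-walked)
pos 19 'e': at 0 (fail-walked)
pos 20 'b': at 1
pos 21 'c': at 4 (fail-walked)
pos 22 'c': at 4 (fail-walked)
pos 23 'e': at 5
pos 24 'a': at 6  ** P1@[22:24]
pos 25 'b': at 1 (fail-walked)
pos 26 'b': at 1 (fail-walked)
pos 27 'b': at 1 (fail-walked)

Result: [[3,1],[7,1],[10,0],[13,0],[17,0],[24,1]]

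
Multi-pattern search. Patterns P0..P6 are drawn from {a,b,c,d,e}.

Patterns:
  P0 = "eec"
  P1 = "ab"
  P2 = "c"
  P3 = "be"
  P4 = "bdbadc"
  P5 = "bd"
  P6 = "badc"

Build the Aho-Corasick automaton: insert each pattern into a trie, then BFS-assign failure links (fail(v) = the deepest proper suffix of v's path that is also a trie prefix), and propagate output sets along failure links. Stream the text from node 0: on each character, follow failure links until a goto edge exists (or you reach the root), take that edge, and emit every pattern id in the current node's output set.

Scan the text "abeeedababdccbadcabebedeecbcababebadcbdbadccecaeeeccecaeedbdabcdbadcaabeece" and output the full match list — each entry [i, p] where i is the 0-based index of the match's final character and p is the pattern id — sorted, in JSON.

Construct AC machine:
Trie (insert patterns):
  0='ε' goto a→4 b→7 c→6 e→1
  1='e' goto e→2
  2='ee' goto c→3
  3='eec' goto ·  [P0 ends]
  4='a' goto b→5
  5='ab' goto ·  [P1 ends]
  6='c' goto ·  [P2 ends]
  7='b' goto a→14 d→9 e→8
  8='be' goto ·  [P3 ends]
  9='bd' goto b→10  [P5 ends]
  10='bdb' goto a→11
  11='bdba' goto d→12
  12='bdbad' goto c→13
  13='bdbadc' goto ·  [P4 ends]
  14='ba' goto d→15
  15='bad' goto c→16
  16='badc' goto ·  [P6 ends]

Failure links (BFS by depth):
  n1('e'): parent n0 fail=0; on 'e' 0 → fail=0;  out ∅∪∅=∅
  n4('a'): parent n0 fail=0; on 'a' 0 → fail=0;  out ∅∪∅=∅
  n6('c'): parent n0 fail=0; on 'c' 0 → fail=0;  out {2}∪∅={2}
  n7('b'): parent n0 fail=0; on 'b' 0 → fail=0;  out ∅∪∅=∅
  n2('ee'): parent n1 fail=0; on 'e' 0 → fail=1;  out ∅∪∅=∅
  n5('ab'): parent n4 fail=0; on 'b' 0 → fail=7;  out {1}∪∅={1}
  n8('be'): parent n7 fail=0; on 'e' 0 → fail=1;  out {3}∪∅={3}
  n9('bd'): parent n7 fail=0; on 'd' 0 → fail=0;  out {5}∪∅={5}
  n14('ba'): parent n7 fail=0; on 'a' 0 → fail=4;  out ∅∪∅=∅
  n3('eec'): parent n2 fail=1; on 'c' 1→0 → fail=6;  out {0}∪{2}={0,2}
  n10('bdb'): parent n9 fail=0; on 'b' 0 → fail=7;  out ∅∪∅=∅
  n15('bad'): parent n14 fail=4; on 'd' 4→0 → fail=0;  out ∅∪∅=∅
  n11('bdba'): parent n10 fail=7; on 'a' 7 → fail=14;  out ∅∪∅=∅
  n16('badc'): parent n15 fail=0; on 'c' 0 → fail=6;  out {6}∪{2}={2,6}
  n12('bdbad'): parent n11 fail=14; on 'd' 14 → fail=15;  out ∅∪∅=∅
  n13('bdbadc'): parent n12 fail=15; on 'c' 15 → fail=16;  out {4}∪{2,6}={2,4,6}

Scan:
i=0 'a': node 0→4
i=1 'b': node 4→5  ** P1@[0:1]
i=2 'e': node 5→8 ·f  ** P3@[1:2]
i=3 'e': node 8→2 ·f
i=4 'e': node 2→2 ·f
i=5 'd': node 2→0 ·f
i=6 'a': node 0→4
i=7 'b': node 4→5  ** P1@[6:7]
i=8 'a': node 5→14 ·f
i=9 'b': node 14→5 ·f  ** P1@[8:9]
i=10 'd': node 5→9 ·f  ** P5@[9:10]
i=11 'c': node 9→6 ·f  ** P2@[11:11]
i=12 'c': node 6→6 ·f  ** P2@[12:12]
i=13 'b': node 6→7 ·f
i=14 'a': node 7→14
i=15 'd': node 14→15
i=16 'c': node 15→16  ** P2@[16:16],P6@[13:16]
i=17 'a': node 16→4 ·f
i=18 'b': node 4→5  ** P1@[17:18]
i=19 'e': node 5→8 ·f  ** P3@[18:19]
i=20 'b': node 8→7 ·f
i=21 'e': node 7→8  ** P3@[20:21]
i=22 'd': node 8→0 ·f
i=23 'e': node 0→1
i=24 'e': node 1→2
i=25 'c': node 2→3  ** P0@[23:25],P2@[25:25]
i=26 'b': node 3→7 ·f
i=27 'c': node 7→6 ·f  ** P2@[27:27]
i=28 'a': node 6→4 ·f
i=29 'b': node 4→5  ** P1@[28:29]
i=30 'a': node 5→14 ·f
i=31 'b': node 14→5 ·f  ** P1@[30:31]
i=32 'e': node 5→8 ·f  ** P3@[31:32]
i=33 'b': node 8→7 ·f
i=34 'a': node 7→14
i=35 'd': node 14→15
i=36 'c': node 15→16  ** P2@[36:36],P6@[33:36]
i=37 'b': node 16→7 ·f
i=38 'd': node 7→9  ** P5@[37:38]
i=39 'b': node 9→10
i=40 'a': node 10→11
i=41 'd': node 11→12
i=42 'c': node 12→13  ** P2@[42:42],P4@[37:42],P6@[39:42]
i=43 'c': node 13→6 ·f  ** P2@[43:43]
i=44 'e': node 6→1 ·f
i=45 'c': node 1→6 ·f  ** P2@[45:45]
i=46 'a': node 6→4 ·f
i=47 'e': node 4→1 ·f
i=48 'e': node 1→2
i=49 'e': node 2→2 ·f
i=50 'c': node 2→3  ** P0@[48:50],P2@[50:50]
i=51 'c': node 3→6 ·f  ** P2@[51:51]
i=52 'e': node 6→1 ·f
i=53 'c': node 1→6 ·f  ** P2@[53:53]
i=54 'a': node 6→4 ·f
i=55 'e': node 4→1 ·f
i=56 'e': node 1→2
i=57 'd': node 2→0 ·f
i=58 'b': node 0→7
i=59 'd': node 7→9  ** P5@[58:59]
i=60 'a': node 9→4 ·f
i=61 'b': node 4→5  ** P1@[60:61]
i=62 'c': node 5→6 ·f  ** P2@[62:62]
i=63 'd': node 6→0 ·f
i=64 'b': node 0→7
i=65 'a': node 7→14
i=66 'd': node 14→15
i=67 'c': node 15→16  ** P2@[67:67],P6@[64:67]
i=68 'a': node 16→4 ·f
i=69 'a': node 4→4 ·f
i=70 'b': node 4→5  ** P1@[69:70]
i=71 'e': node 5→8 ·f  ** P3@[70:71]
i=72 'e': node 8→2 ·f
i=73 'c': node 2→3  ** P0@[71:73],P2@[73:73]
i=74 'e': node 3→1 ·f

All matches (sorted): [[1,1],[2,3],[7,1],[9,1],[10,5],[11,2],[12,2],[16,2],[16,6],[18,1],[19,3],[21,3],[25,0],[25,2],[27,2],[29,1],[31,1],[32,3],[36,2],[36,6],[38,5],[42,2],[42,4],[42,6],[43,2],[45,2],[50,0],[50,2],[51,2],[53,2],[59,5],[61,1],[62,2],[67,2],[67,6],[70,1],[71,3],[73,0],[73,2]]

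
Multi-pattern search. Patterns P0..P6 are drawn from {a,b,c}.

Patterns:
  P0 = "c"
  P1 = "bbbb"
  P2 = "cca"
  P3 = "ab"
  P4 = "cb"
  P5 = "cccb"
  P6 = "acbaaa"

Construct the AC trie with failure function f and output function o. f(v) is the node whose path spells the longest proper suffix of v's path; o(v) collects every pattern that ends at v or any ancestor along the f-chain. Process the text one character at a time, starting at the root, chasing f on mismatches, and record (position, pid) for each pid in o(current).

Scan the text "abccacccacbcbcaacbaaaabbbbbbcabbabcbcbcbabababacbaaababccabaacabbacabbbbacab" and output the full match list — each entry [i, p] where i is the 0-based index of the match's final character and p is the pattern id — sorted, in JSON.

Build automaton:
Trie (insert patterns):
  n0 'ε': a→8 b→2 c→1
  n1 'c': b→10 c→6  ←P0
  n2 'b': b→3
  n3 'bb': b→4
  n4 'bbb': b→5
  n5 'bbbb': ·  ←P1
  n6 'cc': a→7 c→11
  n7 'cca': ·  ←P2
  n8 'a': b→9 c→13
  n9 'ab': ·  ←P3
  n10 'cb': ·  ←P4
  n11 'ccc': b→12
  n12 'cccb': ·  ←P5
  n13 'ac': b→14
  n14 'acb': a→15
  n15 'acba': a→16
  n16 'acbaa': a→17
  n17 'acbaaa': ·  ←P6

BFS fail/out derivation:
  n1('c'): parent n0 fail=0; on 'c' 0 → fail=0;  out {0}∪∅={0}
  n2('b'): parent n0 fail=0; on 'b' 0 → fail=0;  out ∅∪∅=∅
  n8('a'): parent n0 fail=0; on 'a' 0 → fail=0;  out ∅∪∅=∅
  n3('bb'): parent n2 fail=0; on 'b' 0 → fail=2;  out ∅∪∅=∅
  n6('cc'): parent n1 fail=0; on 'c' 0 → fail=1;  out ∅∪{0}={0}
  n9('ab'): parent n8 fail=0; on 'b' 0 → fail=2;  out {3}∪∅={3}
  n10('cb'): parent n1 fail=0; on 'b' 0 → fail=2;  out {4}∪∅={4}
  n13('ac'): parent n8 fail=0; on 'c' 0 → fail=1;  out ∅∪{0}={0}
  n4('bbb'): parent n3 fail=2; on 'b' 2 → fail=3;  out ∅∪∅=∅
  n7('cca'): parent n6 fail=1; on 'a' 1→0 → fail=8;  out {2}∪∅={2}
  n11('ccc'): parent n6 fail=1; on 'c' 1 → fail=6;  out ∅∪{0}={0}
  n14('acb'): parent n13 fail=1; on 'b' 1 → fail=10;  out ∅∪{4}={4}
  n5('bbbb'): parent n4 fail=3; on 'b' 3 → fail=4;  out {1}∪∅={1}
  n12('cccb'): parent n11 fail=6; on 'b' 6→1 → fail=10;  out {5}∪{4}={4,5}
  n15('acba'): parent n14 fail=10; on 'a' 10→2→0 → fail=8;  out ∅∪∅=∅
  n16('acbaa'): parent n15 fail=8; on 'a' 8→0 → fail=8;  out ∅∪∅=∅
  n17('acbaaa'): parent n16 fail=8; on 'a' 8→0 → fail=8;  out {6}∪∅={6}

Run:
i=0 'a': node 0→8
i=1 'b': node 8→9  → match P3@[0:1]
i=2 'c': node 9→1 ·f  → match P0@[2:2]
i=3 'c': node 1→6  → match P0@[3:3]
i=4 'a': node 6→7  → match P2@[2:4]
i=5 'c': node 7→13 ·f  → match P0@[5:5]
i=6 'c': node 13→6 ·f  → match P0@[6:6]
i=7 'c': node 6→11  → match P0@[7:7]
i=8 'a': node 11→7 ·f  → match P2@[6:8]
i=9 'c': node 7→13 ·f  → match P0@[9:9]
i=10 'b': node 13→14  → match P4@[9:10]
i=11 'c': node 14→1 ·f  → match P0@[11:11]
i=12 'b': node 1→10  → match P4@[11:12]
i=13 'c': node 10→1 ·f  → match P0@[13:13]
i=14 'a': node 1→8 ·f
i=15 'a': node 8→8 ·f
i=16 'c': node 8→13  → match P0@[16:16]
i=17 'b': node 13→14  → match P4@[16:17]
i=18 'a': node 14→15
i=19 'a': node 15→16
i=20 'a': node 16→17  → match P6@[15:20]
i=21 'a': node 17→8 ·f
i=22 'b': node 8→9  → match P3@[21:22]
i=23 'b': node 9→3 ·f
i=24 'b': node 3→4
i=25 'b': node 4→5  → match P1@[22:25]
i=26 'b': node 5→5 ·f  → match P1@[23:26]
i=27 'b': node 5→5 ·f  → match P1@[24:27]
i=28 'c': node 5→1 ·f  → match P0@[28:28]
i=29 'a': node 1→8 ·f
i=30 'b': node 8→9  → match P3@[29:30]
i=31 'b': node 9→3 ·f
i=32 'a': node 3→8 ·f
i=33 'b': node 8→9  → match P3@[32:33]
i=34 'c': node 9→1 ·f  → match P0@[34:34]
i=35 'b': node 1→10  → match P4@[34:35]
i=36 'c': node 10→1 ·f  → match P0@[36:36]
i=37 'b': node 1→10  → match P4@[36:37]
i=38 'c': node 10→1 ·f  → match P0@[38:38]
i=39 'b': node 1→10  → match P4@[38:39]
i=40 'a': node 10→8 ·f
i=41 'b': node 8→9  → match P3@[40:41]
i=42 'a': node 9→8 ·f
i=43 'b': node 8→9  → match P3@[42:43]
i=44 'a': node 9→8 ·f
i=45 'b': node 8→9  → match P3@[44:45]
i=46 'a': node 9→8 ·f
i=47 'c': node 8→13  → match P0@[47:47]
i=48 'b': node 13→14  → match P4@[47:48]
i=49 'a': node 14→15
i=50 'a': node 15→16
i=51 'a': node 16→17  → match P6@[46:51]
i=52 'b': node 17→9 ·f  → match P3@[51:52]
i=53 'a': node 9→8 ·f
i=54 'b': node 8→9  → match P3@[53:54]
i=55 'c': node 9→1 ·f  → match P0@[55:55]
i=56 'c': node 1→6  → match P0@[56:56]
i=57 'a': node 6→7  → match P2@[55:57]
i=58 'b': node 7→9 ·f  → match P3@[57:58]
i=59 'a': node 9→8 ·f
i=60 'a': node 8→8 ·f
i=61 'c': node 8→13  → match P0@[61:61]
i=62 'a': node 13→8 ·f
i=63 'b': node 8→9  → match P3@[62:63]
i=64 'b': node 9→3 ·f
i=65 'a': node 3→8 ·f
i=66 'c': node 8→13  → match P0@[66:66]
i=67 'a': node 13→8 ·f
i=68 'b': node 8→9  → match P3@[67:68]
i=69 'b': node 9→3 ·f
i=70 'b': node 3→4
i=71 'b': node 4→5  → match P1@[68:71]
i=72 'a': node 5→8 ·f
i=73 'c': node 8→13  → match P0@[73:73]
i=74 'a': node 13→8 ·f
i=75 'b': node 8→9  → match P3@[74:75]

Matches: [[1,3],[2,0],[3,0],[4,2],[5,0],[6,0],[7,0],[8,2],[9,0],[10,4],[11,0],[12,4],[13,0],[16,0],[17,4],[20,6],[22,3],[25,1],[26,1],[27,1],[28,0],[30,3],[33,3],[34,0],[35,4],[36,0],[37,4],[38,0],[39,4],[41,3],[43,3],[45,3],[47,0],[48,4],[51,6],[52,3],[54,3],[55,0],[56,0],[57,2],[58,3],[61,0],[63,3],[66,0],[68,3],[71,1],[73,0],[75,3]]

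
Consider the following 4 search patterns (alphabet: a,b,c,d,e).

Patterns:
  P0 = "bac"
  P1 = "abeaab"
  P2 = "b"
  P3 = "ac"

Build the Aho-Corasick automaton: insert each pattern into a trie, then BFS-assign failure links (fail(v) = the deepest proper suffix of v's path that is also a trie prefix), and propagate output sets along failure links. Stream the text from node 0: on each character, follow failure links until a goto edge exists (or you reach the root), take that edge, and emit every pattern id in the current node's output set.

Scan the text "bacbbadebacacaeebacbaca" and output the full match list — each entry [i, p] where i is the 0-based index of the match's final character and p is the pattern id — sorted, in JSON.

Build automaton:
Trie (insert patterns):
  0='ε' goto a→4 b→1
  1='b' goto a→2  [P2 ends]
  2='ba' goto c→3
  3='bac' goto ·  [P0 ends]
  4='a' goto b→5 c→10
  5='ab' goto e→6
  6='abe' goto a→7
  7='abea' goto a→8
  8='abeaa' goto b→9
  9='abeaab' goto ·  [P1 ends]
  10='ac' goto ·  [P3 ends]

Failure links (BFS by depth):
  n1('b'): parent n0 fail=0; on 'b' 0 → fail=0;  out {2}∪∅={2}
  n4('a'): parent n0 fail=0; on 'a' 0 → fail=0;  out ∅∪∅=∅
  n2('ba'): parent n1 fail=0; on 'a' 0 → fail=4;  out ∅∪∅=∅
  n5('ab'): parent n4 fail=0; on 'b' 0 → fail=1;  out ∅∪{2}={2}
  n10('ac'): parent n4 fail=0; on 'c' 0 → fail=0;  out {3}∪∅={3}
  n3('bac'): parent n2 fail=4; on 'c' 4 → fail=10;  out {0}∪{3}={0,3}
  n6('abe'): parent n5 fail=1; on 'e' 1→0 → fail=0;  out ∅∪∅=∅
  n7('abea'): parent n6 fail=0; on 'a' 0 → fail=4;  out ∅∪∅=∅
  n8('abeaa'): parent n7 fail=4; on 'a' 4→0 → fail=4;  out ∅∪∅=∅
  n9('abeaab'): parent n8 fail=4; on 'b' 4 → fail=5;  out {1}∪{2}={1,2}

Text stream:
[0] read 'b'  n0⇒n1  → match P2@[0:0]
[1] read 'a'  n1⇒n2
[2] read 'c'  n2⇒n3  → match P0@[0:2],P3@[1:2]
[3] read 'b'  n3⇒n1 (via fail)  → match P2@[3:3]
[4] read 'b'  n1⇒n1 (via fail)  → match P2@[4:4]
[5] read 'a'  n1⇒n2
[6] read 'd'  n2⇒n0 (via fail)
[7] read 'e'  n0⇒n0
[8] read 'b'  n0⇒n1  → match P2@[8:8]
[9] read 'a'  n1⇒n2
[10] read 'c'  n2⇒n3  → match P0@[8:10],P3@[9:10]
[11] read 'a'  n3⇒n4 (via fail)
[12] read 'c'  n4⇒n10  → match P3@[11:12]
[13] read 'a'  n10⇒n4 (via fail)
[14] read 'e'  n4⇒n0 (via fail)
[15] read 'e'  n0⇒n0
[16] read 'b'  n0⇒n1  → match P2@[16:16]
[17] read 'a'  n1⇒n2
[18] read 'c'  n2⇒n3  → match P0@[16:18],P3@[17:18]
[19] read 'b'  n3⇒n1 (via fail)  → match P2@[19:19]
[20] read 'a'  n1⇒n2
[21] read 'c'  n2⇒n3  → match P0@[19:21],P3@[20:21]
[22] read 'a'  n3⇒n4 (via fail)

All matches (sorted): [[0,2],[2,0],[2,3],[3,2],[4,2],[8,2],[10,0],[10,3],[12,3],[16,2],[18,0],[18,3],[19,2],[21,0],[21,3]]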